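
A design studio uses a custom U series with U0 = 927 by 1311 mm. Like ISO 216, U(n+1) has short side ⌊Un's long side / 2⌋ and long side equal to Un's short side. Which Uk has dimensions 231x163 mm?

U0: 927 × 1311 mm
U1: 655 × 927 mm
U2: 463 × 655 mm
U3: 327 × 463 mm
U4: 231 × 327 mm
U5: 163 × 231 mm
U6: 115 × 163 mm
→ matches U5.

U5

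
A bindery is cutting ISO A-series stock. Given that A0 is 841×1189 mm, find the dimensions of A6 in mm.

A1: ⌊1189/2⌋ × 841 = 594 × 841 mm
A2: ⌊841/2⌋ × 594 = 420 × 594 mm
A3: ⌊594/2⌋ × 420 = 297 × 420 mm
A4: ⌊420/2⌋ × 297 = 210 × 297 mm
A5: ⌊297/2⌋ × 210 = 148 × 210 mm
A6: ⌊210/2⌋ × 148 = 105 × 148 mm

105 × 148 mm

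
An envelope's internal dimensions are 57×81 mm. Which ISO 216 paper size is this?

C8 (57 × 81 mm)

Aspect ratio 81/57 ≈ 1.421 — close to the ISO √2 ≈ 1.414.
In the C-series (envelope sizes, between A and B): C8 = 57 × 81 mm.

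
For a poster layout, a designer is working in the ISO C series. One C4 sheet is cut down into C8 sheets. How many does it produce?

Each ISO step halves the sheet: 1 × C4 → 2 × C5 → 4 × C6 → 8 × C7 → …
From C4 to C8 is 4 halving steps: 2^4 = 16.

16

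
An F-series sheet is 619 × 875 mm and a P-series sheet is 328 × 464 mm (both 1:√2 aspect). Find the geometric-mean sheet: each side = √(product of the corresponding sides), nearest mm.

451 × 637 mm

Short side: √(619 · 328) = √203032 ≈ 450.6 → 451 mm
Long side: √(875 · 464) = √406000 ≈ 637.2 → 637 mm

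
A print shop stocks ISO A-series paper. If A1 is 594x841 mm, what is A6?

A2: ⌊841/2⌋ × 594 = 420 × 594 mm
A3: ⌊594/2⌋ × 420 = 297 × 420 mm
A4: ⌊420/2⌋ × 297 = 210 × 297 mm
A5: ⌊297/2⌋ × 210 = 148 × 210 mm
A6: ⌊210/2⌋ × 148 = 105 × 148 mm

105 × 148 mm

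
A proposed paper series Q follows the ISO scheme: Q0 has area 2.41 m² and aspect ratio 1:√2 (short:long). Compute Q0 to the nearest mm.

1305 × 1846 mm

Let the short side be w mm. Then w · w√2 = 2.41 m² = 2,410,000 mm².
w² = 2,410,000/√2, so w ≈ 1305.4 mm; long side = w√2 ≈ 1846.1 mm.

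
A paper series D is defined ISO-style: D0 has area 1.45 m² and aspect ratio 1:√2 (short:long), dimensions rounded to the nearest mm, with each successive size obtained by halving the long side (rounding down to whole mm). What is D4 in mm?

Let D0's short side be w mm. w · w√2 = 1.45 m² = 1,450,000 mm², so w ≈ 1012.6 mm and w√2 ≈ 1432.0 mm → D0 = 1013 × 1432 mm.
D1: ⌊1432/2⌋ × 1013 = 716 × 1013 mm
D2: ⌊1013/2⌋ × 716 = 506 × 716 mm
D3: ⌊716/2⌋ × 506 = 358 × 506 mm
D4: ⌊506/2⌋ × 358 = 253 × 358 mm

253 × 358 mm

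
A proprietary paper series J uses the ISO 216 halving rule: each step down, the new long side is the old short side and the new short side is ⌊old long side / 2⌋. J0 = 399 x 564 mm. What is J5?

J1 = 282 × 399 mm (from J0 by 1 halving).
J2: ⌊399/2⌋ × 282 = 199 × 282 mm
J3: ⌊282/2⌋ × 199 = 141 × 199 mm
J4: ⌊199/2⌋ × 141 = 99 × 141 mm
J5: ⌊141/2⌋ × 99 = 70 × 99 mm

70 × 99 mm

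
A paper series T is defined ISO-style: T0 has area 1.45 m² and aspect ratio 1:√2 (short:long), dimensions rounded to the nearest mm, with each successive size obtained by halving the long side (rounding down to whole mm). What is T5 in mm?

179 × 253 mm

Let T0's short side be w mm. w · w√2 = 1.45 m² = 1,450,000 mm², so w ≈ 1012.6 mm and w√2 ≈ 1432.0 mm → T0 = 1013 × 1432 mm.
T1: ⌊1432/2⌋ × 1013 = 716 × 1013 mm
T2: ⌊1013/2⌋ × 716 = 506 × 716 mm
T3: ⌊716/2⌋ × 506 = 358 × 506 mm
T4: ⌊506/2⌋ × 358 = 253 × 358 mm
T5: ⌊358/2⌋ × 253 = 179 × 253 mm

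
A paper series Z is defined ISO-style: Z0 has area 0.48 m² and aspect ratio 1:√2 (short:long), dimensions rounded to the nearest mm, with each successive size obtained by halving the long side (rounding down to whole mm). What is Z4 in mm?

145 × 206 mm

Let Z0's short side be w mm. w · w√2 = 0.48 m² = 480,000 mm², so w ≈ 582.6 mm and w√2 ≈ 823.9 mm → Z0 = 583 × 824 mm.
Z1: ⌊824/2⌋ × 583 = 412 × 583 mm
Z2: ⌊583/2⌋ × 412 = 291 × 412 mm
Z3: ⌊412/2⌋ × 291 = 206 × 291 mm
Z4: ⌊291/2⌋ × 206 = 145 × 206 mm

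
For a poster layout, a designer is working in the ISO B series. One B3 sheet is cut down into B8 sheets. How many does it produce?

Each ISO step halves the sheet: 1 × B3 → 2 × B4 → 4 × B5 → 8 × B6 → …
From B3 to B8 is 5 halving steps: 2^5 = 32.

32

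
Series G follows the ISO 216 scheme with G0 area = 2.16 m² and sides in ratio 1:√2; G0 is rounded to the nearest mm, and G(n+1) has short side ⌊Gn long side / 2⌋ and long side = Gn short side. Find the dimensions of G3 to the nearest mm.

437 × 618 mm

Let G0's short side be w mm. w · w√2 = 2.16 m² = 2,160,000 mm², so w ≈ 1235.9 mm and w√2 ≈ 1747.8 mm → G0 = 1236 × 1748 mm.
G1: ⌊1748/2⌋ × 1236 = 874 × 1236 mm
G2: ⌊1236/2⌋ × 874 = 618 × 874 mm
G3: ⌊874/2⌋ × 618 = 437 × 618 mm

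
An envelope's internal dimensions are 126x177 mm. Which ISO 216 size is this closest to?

B6 (125 × 176 mm)

Aspect ratio 177/126 ≈ 1.405 — close to the ISO √2 ≈ 1.414.
In the B-series (B0 = 1000 × 1414 mm): B6 = 125 × 176 mm.
Off by 2 mm total — nearest standard size.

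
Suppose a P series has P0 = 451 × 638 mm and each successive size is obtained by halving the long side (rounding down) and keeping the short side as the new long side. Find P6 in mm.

P1 = 319 × 451 mm (from P0 by 1 halving).
P2: ⌊451/2⌋ × 319 = 225 × 319 mm
P3: ⌊319/2⌋ × 225 = 159 × 225 mm
P4: ⌊225/2⌋ × 159 = 112 × 159 mm
P5: ⌊159/2⌋ × 112 = 79 × 112 mm
P6: ⌊112/2⌋ × 79 = 56 × 79 mm

56 × 79 mm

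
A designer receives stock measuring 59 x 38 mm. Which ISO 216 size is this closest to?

Aspect ratio 59/38 ≈ 1.553 (ISO target is √2 ≈ 1.414).
In the C-series (envelope sizes, between A and B): C9 = 40 × 57 mm.
Off by 4 mm total — nearest standard size.

C9 (40 × 57 mm)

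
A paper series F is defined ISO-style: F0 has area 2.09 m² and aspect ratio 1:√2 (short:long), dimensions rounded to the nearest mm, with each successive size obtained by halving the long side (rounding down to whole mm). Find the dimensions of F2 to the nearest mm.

Let F0's short side be w mm. w · w√2 = 2.09 m² = 2,090,000 mm², so w ≈ 1215.7 mm and w√2 ≈ 1719.2 mm → F0 = 1216 × 1719 mm.
F1: ⌊1719/2⌋ × 1216 = 859 × 1216 mm
F2: ⌊1216/2⌋ × 859 = 608 × 859 mm

608 × 859 mm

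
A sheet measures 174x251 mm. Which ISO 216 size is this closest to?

B5 (176 × 250 mm)

Aspect ratio 251/174 ≈ 1.443 (ISO target is √2 ≈ 1.414).
In the B-series (B0 = 1000 × 1414 mm): B5 = 176 × 250 mm.
Off by 3 mm total — nearest standard size.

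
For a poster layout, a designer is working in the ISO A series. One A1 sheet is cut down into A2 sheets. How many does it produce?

2

A1 = 594 × 841 mm; A2 = 420 × 594 mm.
Each halving step doubles the count; 1 step from A1 to A2.
2^1 = 2.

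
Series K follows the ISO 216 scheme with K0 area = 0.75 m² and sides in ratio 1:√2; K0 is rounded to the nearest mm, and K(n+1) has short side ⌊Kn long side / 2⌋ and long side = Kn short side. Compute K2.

Let K0's short side be w mm. w · w√2 = 0.75 m² = 750,000 mm², so w ≈ 728.2 mm and w√2 ≈ 1029.9 mm → K0 = 728 × 1030 mm.
K1: ⌊1030/2⌋ × 728 = 515 × 728 mm
K2: ⌊728/2⌋ × 515 = 364 × 515 mm

364 × 515 mm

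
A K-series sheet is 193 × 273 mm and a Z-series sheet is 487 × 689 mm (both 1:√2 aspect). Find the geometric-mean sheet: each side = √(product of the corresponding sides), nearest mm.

307 × 434 mm

Short side: √(193 · 487) = √93991 ≈ 306.6 → 307 mm
Long side: √(273 · 689) = √188097 ≈ 433.7 → 434 mm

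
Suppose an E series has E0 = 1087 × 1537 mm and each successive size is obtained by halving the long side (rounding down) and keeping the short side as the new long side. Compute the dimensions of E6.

E1 = 768 × 1087 mm (from E0 by 1 halving).
E2: ⌊1087/2⌋ × 768 = 543 × 768 mm
E3: ⌊768/2⌋ × 543 = 384 × 543 mm
E4: ⌊543/2⌋ × 384 = 271 × 384 mm
E5: ⌊384/2⌋ × 271 = 192 × 271 mm
E6: ⌊271/2⌋ × 192 = 135 × 192 mm

135 × 192 mm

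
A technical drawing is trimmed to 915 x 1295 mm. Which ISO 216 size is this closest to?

Aspect ratio 1295/915 ≈ 1.415 — close to the ISO √2 ≈ 1.414.
In the C-series (envelope sizes, between A and B): C0 = 917 × 1297 mm.
Off by 4 mm total — nearest standard size.

C0 (917 × 1297 mm)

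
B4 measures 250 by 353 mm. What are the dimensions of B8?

B5: ⌊353/2⌋ × 250 = 176 × 250 mm
B6: ⌊250/2⌋ × 176 = 125 × 176 mm
B7: ⌊176/2⌋ × 125 = 88 × 125 mm
B8: ⌊125/2⌋ × 88 = 62 × 88 mm

62 × 88 mm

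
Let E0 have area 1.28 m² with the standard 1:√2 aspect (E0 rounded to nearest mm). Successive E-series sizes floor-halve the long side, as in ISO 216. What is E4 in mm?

237 × 336 mm

Let E0's short side be w mm. w · w√2 = 1.28 m² = 1,280,000 mm², so w ≈ 951.4 mm and w√2 ≈ 1345.4 mm → E0 = 951 × 1345 mm.
E1: ⌊1345/2⌋ × 951 = 672 × 951 mm
E2: ⌊951/2⌋ × 672 = 475 × 672 mm
E3: ⌊672/2⌋ × 475 = 336 × 475 mm
E4: ⌊475/2⌋ × 336 = 237 × 336 mm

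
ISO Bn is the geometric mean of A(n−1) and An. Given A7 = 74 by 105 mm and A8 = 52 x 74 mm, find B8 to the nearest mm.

62 × 88 mm

Short side: √(74 · 52) = √3848 ≈ 62.0 → 62 mm
Long side: √(105 · 74) = √7770 ≈ 88.1 → 88 mm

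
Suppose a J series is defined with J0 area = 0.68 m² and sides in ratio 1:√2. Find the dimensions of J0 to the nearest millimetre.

Let the short side be w mm. Then w · w√2 = 0.68 m² = 680,000 mm².
w² = 680,000/√2, so w ≈ 693.4 mm; long side = w√2 ≈ 980.6 mm.

693 × 981 mm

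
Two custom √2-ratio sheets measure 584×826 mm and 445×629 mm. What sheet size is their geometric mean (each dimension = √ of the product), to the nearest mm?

510 × 721 mm

Short side: √(584 · 445) = √259880 ≈ 509.8 → 510 mm
Long side: √(826 · 629) = √519554 ≈ 720.8 → 721 mm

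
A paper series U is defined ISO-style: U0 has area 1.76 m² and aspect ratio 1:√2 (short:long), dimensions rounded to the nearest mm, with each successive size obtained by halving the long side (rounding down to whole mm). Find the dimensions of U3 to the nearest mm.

Let U0's short side be w mm. w · w√2 = 1.76 m² = 1,760,000 mm², so w ≈ 1115.6 mm and w√2 ≈ 1577.7 mm → U0 = 1116 × 1578 mm.
U1: ⌊1578/2⌋ × 1116 = 789 × 1116 mm
U2: ⌊1116/2⌋ × 789 = 558 × 789 mm
U3: ⌊789/2⌋ × 558 = 394 × 558 mm

394 × 558 mm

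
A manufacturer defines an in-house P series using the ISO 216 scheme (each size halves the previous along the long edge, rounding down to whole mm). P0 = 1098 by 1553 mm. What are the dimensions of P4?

P1: ⌊1553/2⌋ × 1098 = 776 × 1098 mm
P2: ⌊1098/2⌋ × 776 = 549 × 776 mm
P3: ⌊776/2⌋ × 549 = 388 × 549 mm
P4: ⌊549/2⌋ × 388 = 274 × 388 mm

274 × 388 mm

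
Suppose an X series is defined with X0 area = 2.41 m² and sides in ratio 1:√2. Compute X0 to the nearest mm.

1305 × 1846 mm

Let the short side be w mm. Then w · w√2 = 2.41 m² = 2,410,000 mm².
w² = 2,410,000/√2, so w ≈ 1305.4 mm; long side = w√2 ≈ 1846.1 mm.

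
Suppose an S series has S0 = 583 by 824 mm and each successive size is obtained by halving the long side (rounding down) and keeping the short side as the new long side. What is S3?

S1: ⌊824/2⌋ × 583 = 412 × 583 mm
S2: ⌊583/2⌋ × 412 = 291 × 412 mm
S3: ⌊412/2⌋ × 291 = 206 × 291 mm

206 × 291 mm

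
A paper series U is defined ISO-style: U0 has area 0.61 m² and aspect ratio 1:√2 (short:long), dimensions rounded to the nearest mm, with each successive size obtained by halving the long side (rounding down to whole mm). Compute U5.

116 × 164 mm

Let U0's short side be w mm. w · w√2 = 0.61 m² = 610,000 mm², so w ≈ 656.8 mm and w√2 ≈ 928.8 mm → U0 = 657 × 929 mm.
U1: ⌊929/2⌋ × 657 = 464 × 657 mm
U2: ⌊657/2⌋ × 464 = 328 × 464 mm
U3: ⌊464/2⌋ × 328 = 232 × 328 mm
U4: ⌊328/2⌋ × 232 = 164 × 232 mm
U5: ⌊232/2⌋ × 164 = 116 × 164 mm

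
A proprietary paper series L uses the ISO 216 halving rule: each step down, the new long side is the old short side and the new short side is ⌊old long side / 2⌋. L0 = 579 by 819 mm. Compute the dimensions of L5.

102 × 144 mm

L1: ⌊819/2⌋ × 579 = 409 × 579 mm
L2: ⌊579/2⌋ × 409 = 289 × 409 mm
L3: ⌊409/2⌋ × 289 = 204 × 289 mm
L4: ⌊289/2⌋ × 204 = 144 × 204 mm
L5: ⌊204/2⌋ × 144 = 102 × 144 mm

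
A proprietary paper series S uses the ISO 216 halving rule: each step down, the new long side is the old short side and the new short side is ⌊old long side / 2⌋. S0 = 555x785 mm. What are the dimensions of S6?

S1: ⌊785/2⌋ × 555 = 392 × 555 mm
S2: ⌊555/2⌋ × 392 = 277 × 392 mm
S3: ⌊392/2⌋ × 277 = 196 × 277 mm
S4: ⌊277/2⌋ × 196 = 138 × 196 mm
S5: ⌊196/2⌋ × 138 = 98 × 138 mm
S6: ⌊138/2⌋ × 98 = 69 × 98 mm

69 × 98 mm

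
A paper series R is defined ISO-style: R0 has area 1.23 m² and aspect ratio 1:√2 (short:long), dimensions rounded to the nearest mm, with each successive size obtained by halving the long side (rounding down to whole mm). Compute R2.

466 × 659 mm

Let R0's short side be w mm. w · w√2 = 1.23 m² = 1,230,000 mm², so w ≈ 932.6 mm and w√2 ≈ 1318.9 mm → R0 = 933 × 1319 mm.
R1: ⌊1319/2⌋ × 933 = 659 × 933 mm
R2: ⌊933/2⌋ × 659 = 466 × 659 mm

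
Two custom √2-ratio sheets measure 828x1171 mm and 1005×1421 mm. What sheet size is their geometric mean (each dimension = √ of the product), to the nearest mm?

Short side: √(828 · 1005) = √832140 ≈ 912.2 → 912 mm
Long side: √(1171 · 1421) = √1663991 ≈ 1290.0 → 1290 mm

912 × 1290 mm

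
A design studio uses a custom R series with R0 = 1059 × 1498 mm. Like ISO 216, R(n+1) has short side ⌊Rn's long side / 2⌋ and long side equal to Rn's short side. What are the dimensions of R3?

R1: ⌊1498/2⌋ × 1059 = 749 × 1059 mm
R2: ⌊1059/2⌋ × 749 = 529 × 749 mm
R3: ⌊749/2⌋ × 529 = 374 × 529 mm

374 × 529 mm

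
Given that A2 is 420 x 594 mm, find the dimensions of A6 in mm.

105 × 148 mm

A3: ⌊594/2⌋ × 420 = 297 × 420 mm
A4: ⌊420/2⌋ × 297 = 210 × 297 mm
A5: ⌊297/2⌋ × 210 = 148 × 210 mm
A6: ⌊210/2⌋ × 148 = 105 × 148 mm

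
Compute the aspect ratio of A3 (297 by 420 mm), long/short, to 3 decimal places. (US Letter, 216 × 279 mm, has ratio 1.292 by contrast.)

420 / 297 = 1.414
Matches √2 ≈ 1.414 — the ISO 216 defining ratio.

1.414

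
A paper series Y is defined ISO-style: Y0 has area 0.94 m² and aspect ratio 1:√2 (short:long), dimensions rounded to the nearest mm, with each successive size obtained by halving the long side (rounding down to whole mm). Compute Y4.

Let Y0's short side be w mm. w · w√2 = 0.94 m² = 940,000 mm², so w ≈ 815.3 mm and w√2 ≈ 1153.0 mm → Y0 = 815 × 1153 mm.
Y1: ⌊1153/2⌋ × 815 = 576 × 815 mm
Y2: ⌊815/2⌋ × 576 = 407 × 576 mm
Y3: ⌊576/2⌋ × 407 = 288 × 407 mm
Y4: ⌊407/2⌋ × 288 = 203 × 288 mm

203 × 288 mm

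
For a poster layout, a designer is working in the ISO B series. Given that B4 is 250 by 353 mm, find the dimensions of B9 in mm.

44 × 62 mm

B5: ⌊353/2⌋ × 250 = 176 × 250 mm
B6: ⌊250/2⌋ × 176 = 125 × 176 mm
B7: ⌊176/2⌋ × 125 = 88 × 125 mm
B8: ⌊125/2⌋ × 88 = 62 × 88 mm
B9: ⌊88/2⌋ × 62 = 44 × 62 mm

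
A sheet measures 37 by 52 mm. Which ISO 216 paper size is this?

A9 (37 × 52 mm)

Aspect ratio 52/37 ≈ 1.405 — close to the ISO √2 ≈ 1.414.
In the A-series (A0 area = 1 m²): A9 = 37 × 52 mm.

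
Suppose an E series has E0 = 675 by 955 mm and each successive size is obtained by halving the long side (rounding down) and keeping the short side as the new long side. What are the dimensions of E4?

168 × 238 mm

E1: ⌊955/2⌋ × 675 = 477 × 675 mm
E2: ⌊675/2⌋ × 477 = 337 × 477 mm
E3: ⌊477/2⌋ × 337 = 238 × 337 mm
E4: ⌊337/2⌋ × 238 = 168 × 238 mm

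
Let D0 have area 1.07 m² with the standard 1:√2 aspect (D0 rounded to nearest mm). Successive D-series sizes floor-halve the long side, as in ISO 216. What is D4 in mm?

Let D0's short side be w mm. w · w√2 = 1.07 m² = 1,070,000 mm², so w ≈ 869.8 mm and w√2 ≈ 1230.1 mm → D0 = 870 × 1230 mm.
D1: ⌊1230/2⌋ × 870 = 615 × 870 mm
D2: ⌊870/2⌋ × 615 = 435 × 615 mm
D3: ⌊615/2⌋ × 435 = 307 × 435 mm
D4: ⌊435/2⌋ × 307 = 217 × 307 mm

217 × 307 mm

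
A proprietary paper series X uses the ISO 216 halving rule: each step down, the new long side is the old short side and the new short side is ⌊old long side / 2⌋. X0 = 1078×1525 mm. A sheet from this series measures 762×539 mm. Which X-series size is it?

X2

X0: 1078 × 1525 mm
X1: 762 × 1078 mm
X2: 539 × 762 mm
X3: 381 × 539 mm
→ matches X2.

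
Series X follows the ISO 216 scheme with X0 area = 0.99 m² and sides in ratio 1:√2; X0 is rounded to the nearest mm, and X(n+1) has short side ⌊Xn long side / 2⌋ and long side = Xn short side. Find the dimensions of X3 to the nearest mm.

295 × 418 mm

Let X0's short side be w mm. w · w√2 = 0.99 m² = 990,000 mm², so w ≈ 836.7 mm and w√2 ≈ 1183.2 mm → X0 = 837 × 1183 mm.
X1: ⌊1183/2⌋ × 837 = 591 × 837 mm
X2: ⌊837/2⌋ × 591 = 418 × 591 mm
X3: ⌊591/2⌋ × 418 = 295 × 418 mm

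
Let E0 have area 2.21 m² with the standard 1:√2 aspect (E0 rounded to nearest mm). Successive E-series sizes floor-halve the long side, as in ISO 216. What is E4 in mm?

Let E0's short side be w mm. w · w√2 = 2.21 m² = 2,210,000 mm², so w ≈ 1250.1 mm and w√2 ≈ 1767.9 mm → E0 = 1250 × 1768 mm.
E1: ⌊1768/2⌋ × 1250 = 884 × 1250 mm
E2: ⌊1250/2⌋ × 884 = 625 × 884 mm
E3: ⌊884/2⌋ × 625 = 442 × 625 mm
E4: ⌊625/2⌋ × 442 = 312 × 442 mm

312 × 442 mm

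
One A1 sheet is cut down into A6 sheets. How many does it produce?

32

A1 = 594 × 841 mm; A6 = 105 × 148 mm.
Each halving step doubles the count; 5 steps from A1 to A6.
2^5 = 32.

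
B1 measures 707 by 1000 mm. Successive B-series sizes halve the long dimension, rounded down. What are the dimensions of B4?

B2: ⌊1000/2⌋ × 707 = 500 × 707 mm
B3: ⌊707/2⌋ × 500 = 353 × 500 mm
B4: ⌊500/2⌋ × 353 = 250 × 353 mm

250 × 353 mm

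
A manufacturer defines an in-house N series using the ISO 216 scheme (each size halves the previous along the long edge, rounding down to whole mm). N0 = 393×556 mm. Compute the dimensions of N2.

196 × 278 mm

N1: ⌊556/2⌋ × 393 = 278 × 393 mm
N2: ⌊393/2⌋ × 278 = 196 × 278 mm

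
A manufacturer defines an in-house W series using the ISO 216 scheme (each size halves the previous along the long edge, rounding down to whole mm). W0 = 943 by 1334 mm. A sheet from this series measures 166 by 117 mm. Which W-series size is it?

W6

W0: 943 × 1334 mm
W1: 667 × 943 mm
W2: 471 × 667 mm
W3: 333 × 471 mm
W4: 235 × 333 mm
W5: 166 × 235 mm
W6: 117 × 166 mm
W7: 83 × 117 mm
→ matches W6.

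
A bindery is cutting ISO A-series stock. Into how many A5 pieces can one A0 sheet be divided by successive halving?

Each ISO step halves the sheet: 1 × A0 → 2 × A1 → 4 × A2 → 8 × A3 → …
From A0 to A5 is 5 halving steps: 2^5 = 32.

32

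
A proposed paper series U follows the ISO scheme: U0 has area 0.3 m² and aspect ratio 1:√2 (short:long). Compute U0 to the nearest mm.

461 × 651 mm

Let the short side be w mm. Then w · w√2 = 0.3 m² = 300,000 mm².
w² = 300,000/√2, so w ≈ 460.6 mm; long side = w√2 ≈ 651.4 mm.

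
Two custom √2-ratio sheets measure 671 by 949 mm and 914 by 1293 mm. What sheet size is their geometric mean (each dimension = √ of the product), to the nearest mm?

Short side: √(671 · 914) = √613294 ≈ 783.1 → 783 mm
Long side: √(949 · 1293) = √1227057 ≈ 1107.7 → 1108 mm

783 × 1108 mm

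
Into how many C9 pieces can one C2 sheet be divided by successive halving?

128

Each ISO step halves the sheet: 1 × C2 → 2 × C3 → 4 × C4 → 8 × C5 → …
From C2 to C9 is 7 halving steps: 2^7 = 128.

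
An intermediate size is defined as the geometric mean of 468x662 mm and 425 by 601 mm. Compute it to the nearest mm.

446 × 631 mm

Short side: √(468 · 425) = √198900 ≈ 446.0 → 446 mm
Long side: √(662 · 601) = √397862 ≈ 630.8 → 631 mm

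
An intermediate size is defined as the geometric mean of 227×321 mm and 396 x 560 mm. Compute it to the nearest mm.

Short side: √(227 · 396) = √89892 ≈ 299.8 → 300 mm
Long side: √(321 · 560) = √179760 ≈ 424.0 → 424 mm

300 × 424 mm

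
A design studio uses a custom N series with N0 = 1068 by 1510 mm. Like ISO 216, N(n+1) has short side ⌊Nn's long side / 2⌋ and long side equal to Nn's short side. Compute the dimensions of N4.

N1: ⌊1510/2⌋ × 1068 = 755 × 1068 mm
N2: ⌊1068/2⌋ × 755 = 534 × 755 mm
N3: ⌊755/2⌋ × 534 = 377 × 534 mm
N4: ⌊534/2⌋ × 377 = 267 × 377 mm

267 × 377 mm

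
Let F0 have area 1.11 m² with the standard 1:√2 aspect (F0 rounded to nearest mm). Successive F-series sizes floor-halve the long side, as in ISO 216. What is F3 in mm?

Let F0's short side be w mm. w · w√2 = 1.11 m² = 1,110,000 mm², so w ≈ 885.9 mm and w√2 ≈ 1252.9 mm → F0 = 886 × 1253 mm.
F1: ⌊1253/2⌋ × 886 = 626 × 886 mm
F2: ⌊886/2⌋ × 626 = 443 × 626 mm
F3: ⌊626/2⌋ × 443 = 313 × 443 mm

313 × 443 mm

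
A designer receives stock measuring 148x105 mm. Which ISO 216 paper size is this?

Aspect ratio 148/105 ≈ 1.410 — close to the ISO √2 ≈ 1.414.
In the A-series (A0 area = 1 m²): A6 = 105 × 148 mm.

A6 (105 × 148 mm)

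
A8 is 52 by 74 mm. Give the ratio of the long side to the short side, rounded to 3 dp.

1.423

74 / 52 = 1.423
ISO 216 targets √2 ≈ 1.414; the +0.009 deviation is from mm rounding.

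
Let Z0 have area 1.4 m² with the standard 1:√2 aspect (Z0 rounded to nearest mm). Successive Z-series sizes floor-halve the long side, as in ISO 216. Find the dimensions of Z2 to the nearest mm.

497 × 703 mm

Let Z0's short side be w mm. w · w√2 = 1.4 m² = 1,400,000 mm², so w ≈ 995.0 mm and w√2 ≈ 1407.1 mm → Z0 = 995 × 1407 mm.
Z1: ⌊1407/2⌋ × 995 = 703 × 995 mm
Z2: ⌊995/2⌋ × 703 = 497 × 703 mm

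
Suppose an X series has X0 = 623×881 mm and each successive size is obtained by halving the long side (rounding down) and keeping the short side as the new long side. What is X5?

110 × 155 mm

X1: ⌊881/2⌋ × 623 = 440 × 623 mm
X2: ⌊623/2⌋ × 440 = 311 × 440 mm
X3: ⌊440/2⌋ × 311 = 220 × 311 mm
X4: ⌊311/2⌋ × 220 = 155 × 220 mm
X5: ⌊220/2⌋ × 155 = 110 × 155 mm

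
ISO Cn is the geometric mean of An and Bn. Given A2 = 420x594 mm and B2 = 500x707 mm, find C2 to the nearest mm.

458 × 648 mm

Short side: √(420 · 500) = √210000 ≈ 458.3 → 458 mm
Long side: √(594 · 707) = √419958 ≈ 648.0 → 648 mm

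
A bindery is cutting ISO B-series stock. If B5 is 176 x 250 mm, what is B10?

B6: ⌊250/2⌋ × 176 = 125 × 176 mm
B7: ⌊176/2⌋ × 125 = 88 × 125 mm
B8: ⌊125/2⌋ × 88 = 62 × 88 mm
B9: ⌊88/2⌋ × 62 = 44 × 62 mm
B10: ⌊62/2⌋ × 44 = 31 × 44 mm

31 × 44 mm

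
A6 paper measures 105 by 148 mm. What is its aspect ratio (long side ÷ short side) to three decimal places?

1.410

148 / 105 = 1.410
ISO 216 targets √2 ≈ 1.414; the -0.005 deviation is from mm rounding.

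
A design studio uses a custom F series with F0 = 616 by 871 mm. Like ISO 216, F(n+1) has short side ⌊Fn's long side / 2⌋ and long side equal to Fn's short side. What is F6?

F1: ⌊871/2⌋ × 616 = 435 × 616 mm
F2: ⌊616/2⌋ × 435 = 308 × 435 mm
F3: ⌊435/2⌋ × 308 = 217 × 308 mm
F4: ⌊308/2⌋ × 217 = 154 × 217 mm
F5: ⌊217/2⌋ × 154 = 108 × 154 mm
F6: ⌊154/2⌋ × 108 = 77 × 108 mm

77 × 108 mm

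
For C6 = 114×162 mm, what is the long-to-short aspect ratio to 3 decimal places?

162 / 114 = 1.421
ISO 216 targets √2 ≈ 1.414; the +0.007 deviation is from mm rounding.

1.421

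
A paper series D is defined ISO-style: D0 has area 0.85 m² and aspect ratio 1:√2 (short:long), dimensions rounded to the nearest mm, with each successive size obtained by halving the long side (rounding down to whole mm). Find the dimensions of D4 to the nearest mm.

193 × 274 mm

Let D0's short side be w mm. w · w√2 = 0.85 m² = 850,000 mm², so w ≈ 775.3 mm and w√2 ≈ 1096.4 mm → D0 = 775 × 1096 mm.
D1: ⌊1096/2⌋ × 775 = 548 × 775 mm
D2: ⌊775/2⌋ × 548 = 387 × 548 mm
D3: ⌊548/2⌋ × 387 = 274 × 387 mm
D4: ⌊387/2⌋ × 274 = 193 × 274 mm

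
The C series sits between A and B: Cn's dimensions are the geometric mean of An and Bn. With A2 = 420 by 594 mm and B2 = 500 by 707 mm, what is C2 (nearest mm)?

458 × 648 mm

Short side: √(420 · 500) = √210000 ≈ 458.3 → 458 mm
Long side: √(594 · 707) = √419958 ≈ 648.0 → 648 mm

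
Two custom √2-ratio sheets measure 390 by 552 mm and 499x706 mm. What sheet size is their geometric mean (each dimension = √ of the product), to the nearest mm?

441 × 624 mm

Short side: √(390 · 499) = √194610 ≈ 441.1 → 441 mm
Long side: √(552 · 706) = √389712 ≈ 624.3 → 624 mm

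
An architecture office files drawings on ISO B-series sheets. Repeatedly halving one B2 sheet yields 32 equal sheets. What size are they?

32 = 2^5, so 5 halving steps.
B2 → B3 → … → B7 after 5 steps.

B7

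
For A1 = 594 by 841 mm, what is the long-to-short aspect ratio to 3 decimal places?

1.416

841 / 594 = 1.416
ISO 216 targets √2 ≈ 1.414; the +0.002 deviation is from mm rounding.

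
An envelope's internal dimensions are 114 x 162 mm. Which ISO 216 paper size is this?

Aspect ratio 162/114 ≈ 1.421 — close to the ISO √2 ≈ 1.414.
In the C-series (envelope sizes, between A and B): C6 = 114 × 162 mm.

C6 (114 × 162 mm)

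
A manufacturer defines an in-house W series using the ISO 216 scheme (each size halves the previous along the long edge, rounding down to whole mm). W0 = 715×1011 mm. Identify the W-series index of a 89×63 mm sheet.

W0: 715 × 1011 mm
W1: 505 × 715 mm
W2: 357 × 505 mm
W3: 252 × 357 mm
W4: 178 × 252 mm
W5: 126 × 178 mm
W6: 89 × 126 mm
W7: 63 × 89 mm
W8: 44 × 63 mm
→ matches W7.

W7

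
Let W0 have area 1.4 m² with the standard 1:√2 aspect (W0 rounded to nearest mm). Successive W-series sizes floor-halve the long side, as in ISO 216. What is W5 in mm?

Let W0's short side be w mm. w · w√2 = 1.4 m² = 1,400,000 mm², so w ≈ 995.0 mm and w√2 ≈ 1407.1 mm → W0 = 995 × 1407 mm.
W1: ⌊1407/2⌋ × 995 = 703 × 995 mm
W2: ⌊995/2⌋ × 703 = 497 × 703 mm
W3: ⌊703/2⌋ × 497 = 351 × 497 mm
W4: ⌊497/2⌋ × 351 = 248 × 351 mm
W5: ⌊351/2⌋ × 248 = 175 × 248 mm

175 × 248 mm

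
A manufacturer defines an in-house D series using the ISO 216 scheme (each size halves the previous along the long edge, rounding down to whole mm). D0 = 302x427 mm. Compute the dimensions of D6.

37 × 53 mm

D1: ⌊427/2⌋ × 302 = 213 × 302 mm
D2: ⌊302/2⌋ × 213 = 151 × 213 mm
D3: ⌊213/2⌋ × 151 = 106 × 151 mm
D4: ⌊151/2⌋ × 106 = 75 × 106 mm
D5: ⌊106/2⌋ × 75 = 53 × 75 mm
D6: ⌊75/2⌋ × 53 = 37 × 53 mm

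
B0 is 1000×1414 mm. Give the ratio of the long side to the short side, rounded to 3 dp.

1414 / 1000 = 1.414
Matches √2 ≈ 1.414 — the ISO 216 defining ratio.

1.414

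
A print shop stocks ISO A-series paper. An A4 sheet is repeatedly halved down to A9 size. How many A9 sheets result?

32

Each ISO step halves the sheet: 1 × A4 → 2 × A5 → 4 × A6 → 8 × A7 → …
From A4 to A9 is 5 halving steps: 2^5 = 32.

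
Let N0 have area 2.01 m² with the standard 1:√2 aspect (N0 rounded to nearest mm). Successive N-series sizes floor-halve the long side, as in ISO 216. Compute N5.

210 × 298 mm

Let N0's short side be w mm. w · w√2 = 2.01 m² = 2,010,000 mm², so w ≈ 1192.2 mm and w√2 ≈ 1686.0 mm → N0 = 1192 × 1686 mm.
N1: ⌊1686/2⌋ × 1192 = 843 × 1192 mm
N2: ⌊1192/2⌋ × 843 = 596 × 843 mm
N3: ⌊843/2⌋ × 596 = 421 × 596 mm
N4: ⌊596/2⌋ × 421 = 298 × 421 mm
N5: ⌊421/2⌋ × 298 = 210 × 298 mm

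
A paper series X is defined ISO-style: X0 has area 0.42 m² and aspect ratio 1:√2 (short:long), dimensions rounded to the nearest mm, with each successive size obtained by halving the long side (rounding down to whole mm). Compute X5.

96 × 136 mm

Let X0's short side be w mm. w · w√2 = 0.42 m² = 420,000 mm², so w ≈ 545.0 mm and w√2 ≈ 770.7 mm → X0 = 545 × 771 mm.
X1: ⌊771/2⌋ × 545 = 385 × 545 mm
X2: ⌊545/2⌋ × 385 = 272 × 385 mm
X3: ⌊385/2⌋ × 272 = 192 × 272 mm
X4: ⌊272/2⌋ × 192 = 136 × 192 mm
X5: ⌊192/2⌋ × 136 = 96 × 136 mm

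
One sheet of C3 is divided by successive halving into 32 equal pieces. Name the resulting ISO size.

32 = 2^5, so 5 halving steps.
C3 → C4 → … → C8 after 5 steps.

C8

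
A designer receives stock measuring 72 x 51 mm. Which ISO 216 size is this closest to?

Aspect ratio 72/51 ≈ 1.412 — close to the ISO √2 ≈ 1.414.
In the A-series (A0 area = 1 m²): A8 = 52 × 74 mm.
Off by 3 mm total — nearest standard size.

A8 (52 × 74 mm)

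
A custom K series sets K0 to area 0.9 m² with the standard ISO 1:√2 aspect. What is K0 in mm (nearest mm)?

Let the short side be w mm. Then w · w√2 = 0.9 m² = 900,000 mm².
w² = 900,000/√2, so w ≈ 797.7 mm; long side = w√2 ≈ 1128.2 mm.

798 × 1128 mm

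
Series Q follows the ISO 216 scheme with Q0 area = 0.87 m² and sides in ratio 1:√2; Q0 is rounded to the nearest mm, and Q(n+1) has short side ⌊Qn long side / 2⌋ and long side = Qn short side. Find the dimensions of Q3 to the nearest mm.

277 × 392 mm

Let Q0's short side be w mm. w · w√2 = 0.87 m² = 870,000 mm², so w ≈ 784.3 mm and w√2 ≈ 1109.2 mm → Q0 = 784 × 1109 mm.
Q1: ⌊1109/2⌋ × 784 = 554 × 784 mm
Q2: ⌊784/2⌋ × 554 = 392 × 554 mm
Q3: ⌊554/2⌋ × 392 = 277 × 392 mm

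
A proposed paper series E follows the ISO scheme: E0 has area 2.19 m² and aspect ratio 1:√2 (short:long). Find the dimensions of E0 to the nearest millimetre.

1244 × 1760 mm

Let the short side be w mm. Then w · w√2 = 2.19 m² = 2,190,000 mm².
w² = 2,190,000/√2, so w ≈ 1244.4 mm; long side = w√2 ≈ 1759.9 mm.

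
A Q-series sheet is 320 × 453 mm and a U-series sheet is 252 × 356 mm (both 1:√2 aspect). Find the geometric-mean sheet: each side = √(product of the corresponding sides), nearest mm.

284 × 402 mm

Short side: √(320 · 252) = √80640 ≈ 284.0 → 284 mm
Long side: √(453 · 356) = √161268 ≈ 401.6 → 402 mm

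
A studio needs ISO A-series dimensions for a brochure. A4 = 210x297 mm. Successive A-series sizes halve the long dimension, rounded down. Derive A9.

37 × 52 mm

A5: ⌊297/2⌋ × 210 = 148 × 210 mm
A6: ⌊210/2⌋ × 148 = 105 × 148 mm
A7: ⌊148/2⌋ × 105 = 74 × 105 mm
A8: ⌊105/2⌋ × 74 = 52 × 74 mm
A9: ⌊74/2⌋ × 52 = 37 × 52 mm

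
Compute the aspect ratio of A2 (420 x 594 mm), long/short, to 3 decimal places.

1.414

594 / 420 = 1.414
Matches √2 ≈ 1.414 — the ISO 216 defining ratio.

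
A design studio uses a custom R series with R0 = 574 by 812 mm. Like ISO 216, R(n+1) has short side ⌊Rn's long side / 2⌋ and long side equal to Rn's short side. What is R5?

R1: ⌊812/2⌋ × 574 = 406 × 574 mm
R2: ⌊574/2⌋ × 406 = 287 × 406 mm
R3: ⌊406/2⌋ × 287 = 203 × 287 mm
R4: ⌊287/2⌋ × 203 = 143 × 203 mm
R5: ⌊203/2⌋ × 143 = 101 × 143 mm

101 × 143 mm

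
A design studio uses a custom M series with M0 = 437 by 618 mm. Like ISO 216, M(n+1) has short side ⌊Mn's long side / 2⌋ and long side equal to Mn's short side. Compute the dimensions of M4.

109 × 154 mm

M1: ⌊618/2⌋ × 437 = 309 × 437 mm
M2: ⌊437/2⌋ × 309 = 218 × 309 mm
M3: ⌊309/2⌋ × 218 = 154 × 218 mm
M4: ⌊218/2⌋ × 154 = 109 × 154 mm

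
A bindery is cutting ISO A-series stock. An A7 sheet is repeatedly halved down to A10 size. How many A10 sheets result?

A7 = 74 × 105 mm; A10 = 26 × 37 mm.
Each halving step doubles the count; 3 steps from A7 to A10.
2^3 = 8.

8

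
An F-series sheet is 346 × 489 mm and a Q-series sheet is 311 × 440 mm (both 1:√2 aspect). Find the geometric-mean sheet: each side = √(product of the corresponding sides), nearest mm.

328 × 464 mm

Short side: √(346 · 311) = √107606 ≈ 328.0 → 328 mm
Long side: √(489 · 440) = √215160 ≈ 463.9 → 464 mm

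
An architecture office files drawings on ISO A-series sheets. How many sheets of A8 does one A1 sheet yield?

128

Each ISO step halves the sheet: 1 × A1 → 2 × A2 → 4 × A3 → 8 × A4 → …
From A1 to A8 is 7 halving steps: 2^7 = 128.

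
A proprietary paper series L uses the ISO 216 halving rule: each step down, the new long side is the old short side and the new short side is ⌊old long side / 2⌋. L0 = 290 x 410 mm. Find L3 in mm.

102 × 145 mm

L1: ⌊410/2⌋ × 290 = 205 × 290 mm
L2: ⌊290/2⌋ × 205 = 145 × 205 mm
L3: ⌊205/2⌋ × 145 = 102 × 145 mm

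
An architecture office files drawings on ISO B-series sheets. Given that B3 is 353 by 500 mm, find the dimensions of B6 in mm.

125 × 176 mm

B4: ⌊500/2⌋ × 353 = 250 × 353 mm
B5: ⌊353/2⌋ × 250 = 176 × 250 mm
B6: ⌊250/2⌋ × 176 = 125 × 176 mm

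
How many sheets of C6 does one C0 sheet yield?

Each ISO step halves the sheet: 1 × C0 → 2 × C1 → 4 × C2 → 8 × C3 → …
From C0 to C6 is 6 halving steps: 2^6 = 64.

64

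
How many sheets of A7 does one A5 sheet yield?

Each ISO step halves the sheet: 1 × A5 → 2 × A6 → 4 × A7
From A5 to A7 is 2 halving steps: 2^2 = 4.

4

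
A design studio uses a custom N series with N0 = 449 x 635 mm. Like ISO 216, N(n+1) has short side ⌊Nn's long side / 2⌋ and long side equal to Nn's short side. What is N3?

158 × 224 mm

N1: ⌊635/2⌋ × 449 = 317 × 449 mm
N2: ⌊449/2⌋ × 317 = 224 × 317 mm
N3: ⌊317/2⌋ × 224 = 158 × 224 mm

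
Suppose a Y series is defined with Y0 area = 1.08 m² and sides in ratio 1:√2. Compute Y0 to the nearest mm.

Let the short side be w mm. Then w · w√2 = 1.08 m² = 1,080,000 mm².
w² = 1,080,000/√2, so w ≈ 873.9 mm; long side = w√2 ≈ 1235.9 mm.

874 × 1236 mm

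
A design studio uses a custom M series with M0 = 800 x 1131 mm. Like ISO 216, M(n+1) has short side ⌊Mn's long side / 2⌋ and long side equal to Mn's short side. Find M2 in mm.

400 × 565 mm

M1: ⌊1131/2⌋ × 800 = 565 × 800 mm
M2: ⌊800/2⌋ × 565 = 400 × 565 mm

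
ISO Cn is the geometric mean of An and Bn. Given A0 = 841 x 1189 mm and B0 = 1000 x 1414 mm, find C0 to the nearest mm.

917 × 1297 mm

Short side: √(841 · 1000) = √841000 ≈ 917.1 → 917 mm
Long side: √(1189 · 1414) = √1681246 ≈ 1296.6 → 1297 mm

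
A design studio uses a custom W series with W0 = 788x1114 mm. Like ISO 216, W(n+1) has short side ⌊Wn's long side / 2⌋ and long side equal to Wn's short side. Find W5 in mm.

W1: ⌊1114/2⌋ × 788 = 557 × 788 mm
W2: ⌊788/2⌋ × 557 = 394 × 557 mm
W3: ⌊557/2⌋ × 394 = 278 × 394 mm
W4: ⌊394/2⌋ × 278 = 197 × 278 mm
W5: ⌊278/2⌋ × 197 = 139 × 197 mm

139 × 197 mm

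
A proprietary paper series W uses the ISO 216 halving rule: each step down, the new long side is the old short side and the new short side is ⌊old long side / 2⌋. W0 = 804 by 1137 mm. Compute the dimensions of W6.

W1 = 568 × 804 mm (from W0 by 1 halving).
W2: ⌊804/2⌋ × 568 = 402 × 568 mm
W3: ⌊568/2⌋ × 402 = 284 × 402 mm
W4: ⌊402/2⌋ × 284 = 201 × 284 mm
W5: ⌊284/2⌋ × 201 = 142 × 201 mm
W6: ⌊201/2⌋ × 142 = 100 × 142 mm

100 × 142 mm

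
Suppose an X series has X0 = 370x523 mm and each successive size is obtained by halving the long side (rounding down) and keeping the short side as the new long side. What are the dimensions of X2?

185 × 261 mm

X1: ⌊523/2⌋ × 370 = 261 × 370 mm
X2: ⌊370/2⌋ × 261 = 185 × 261 mm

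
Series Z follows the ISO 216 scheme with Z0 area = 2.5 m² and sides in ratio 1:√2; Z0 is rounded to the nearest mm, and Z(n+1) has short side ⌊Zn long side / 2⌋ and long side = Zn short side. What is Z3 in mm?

470 × 665 mm

Let Z0's short side be w mm. w · w√2 = 2.5 m² = 2,500,000 mm², so w ≈ 1329.6 mm and w√2 ≈ 1880.3 mm → Z0 = 1330 × 1880 mm.
Z1: ⌊1880/2⌋ × 1330 = 940 × 1330 mm
Z2: ⌊1330/2⌋ × 940 = 665 × 940 mm
Z3: ⌊940/2⌋ × 665 = 470 × 665 mm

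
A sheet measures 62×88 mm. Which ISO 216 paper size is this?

B8 (62 × 88 mm)

Aspect ratio 88/62 ≈ 1.419 — close to the ISO √2 ≈ 1.414.
In the B-series (B0 = 1000 × 1414 mm): B8 = 62 × 88 mm.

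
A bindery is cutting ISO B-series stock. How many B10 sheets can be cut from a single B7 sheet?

8

B7 = 88 × 125 mm; B10 = 31 × 44 mm.
Each halving step doubles the count; 3 steps from B7 to B10.
2^3 = 8.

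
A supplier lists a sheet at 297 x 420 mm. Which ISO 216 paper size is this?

A3 (297 × 420 mm)

Aspect ratio 420/297 ≈ 1.414 — close to the ISO √2 ≈ 1.414.
In the A-series (A0 area = 1 m²): A3 = 297 × 420 mm.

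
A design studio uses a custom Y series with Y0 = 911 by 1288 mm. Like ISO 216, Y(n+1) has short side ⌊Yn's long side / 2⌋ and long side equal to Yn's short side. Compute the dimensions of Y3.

322 × 455 mm

Y1: ⌊1288/2⌋ × 911 = 644 × 911 mm
Y2: ⌊911/2⌋ × 644 = 455 × 644 mm
Y3: ⌊644/2⌋ × 455 = 322 × 455 mm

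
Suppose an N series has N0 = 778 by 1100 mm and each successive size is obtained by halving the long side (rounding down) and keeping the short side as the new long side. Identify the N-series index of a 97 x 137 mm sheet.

N6

N0: 778 × 1100 mm
N1: 550 × 778 mm
N2: 389 × 550 mm
N3: 275 × 389 mm
N4: 194 × 275 mm
N5: 137 × 194 mm
N6: 97 × 137 mm
N7: 68 × 97 mm
→ matches N6.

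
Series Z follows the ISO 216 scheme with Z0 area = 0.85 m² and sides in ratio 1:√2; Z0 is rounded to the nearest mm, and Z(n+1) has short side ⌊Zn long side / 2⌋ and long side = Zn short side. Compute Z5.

137 × 193 mm

Let Z0's short side be w mm. w · w√2 = 0.85 m² = 850,000 mm², so w ≈ 775.3 mm and w√2 ≈ 1096.4 mm → Z0 = 775 × 1096 mm.
Z1: ⌊1096/2⌋ × 775 = 548 × 775 mm
Z2: ⌊775/2⌋ × 548 = 387 × 548 mm
Z3: ⌊548/2⌋ × 387 = 274 × 387 mm
Z4: ⌊387/2⌋ × 274 = 193 × 274 mm
Z5: ⌊274/2⌋ × 193 = 137 × 193 mm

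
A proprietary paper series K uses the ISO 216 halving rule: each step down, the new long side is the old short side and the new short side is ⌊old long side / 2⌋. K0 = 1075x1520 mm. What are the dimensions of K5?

K1: ⌊1520/2⌋ × 1075 = 760 × 1075 mm
K2: ⌊1075/2⌋ × 760 = 537 × 760 mm
K3: ⌊760/2⌋ × 537 = 380 × 537 mm
K4: ⌊537/2⌋ × 380 = 268 × 380 mm
K5: ⌊380/2⌋ × 268 = 190 × 268 mm

190 × 268 mm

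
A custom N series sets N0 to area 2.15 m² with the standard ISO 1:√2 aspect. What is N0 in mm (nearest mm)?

1233 × 1744 mm

Let the short side be w mm. Then w · w√2 = 2.15 m² = 2,150,000 mm².
w² = 2,150,000/√2, so w ≈ 1233.0 mm; long side = w√2 ≈ 1743.7 mm.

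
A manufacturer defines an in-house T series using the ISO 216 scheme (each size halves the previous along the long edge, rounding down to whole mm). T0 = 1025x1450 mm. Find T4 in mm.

T1: ⌊1450/2⌋ × 1025 = 725 × 1025 mm
T2: ⌊1025/2⌋ × 725 = 512 × 725 mm
T3: ⌊725/2⌋ × 512 = 362 × 512 mm
T4: ⌊512/2⌋ × 362 = 256 × 362 mm

256 × 362 mm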